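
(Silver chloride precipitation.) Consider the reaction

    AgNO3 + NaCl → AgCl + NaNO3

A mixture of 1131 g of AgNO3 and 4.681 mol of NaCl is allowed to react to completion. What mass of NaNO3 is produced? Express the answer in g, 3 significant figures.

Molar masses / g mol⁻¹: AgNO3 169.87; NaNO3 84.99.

n(AgNO3) = 1131 / 169.87 = 6.658 mol
n(NaCl) = 4.681 mol
n/ν for AgNO3 = 6.658/1 = 6.658
n/ν for NaCl = 4.681/1 = 4.681
Smallest n/ν is NaCl → limiting reagent.
n(NaNO3) = (1/1) × 4.681 = 4.681 mol
mass = 4.681 × 84.99 = 397.8 g

398 g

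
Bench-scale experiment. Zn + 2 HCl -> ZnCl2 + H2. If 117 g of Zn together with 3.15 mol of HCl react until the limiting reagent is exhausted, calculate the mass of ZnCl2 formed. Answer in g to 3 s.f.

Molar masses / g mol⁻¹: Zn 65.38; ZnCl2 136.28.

215 g

n(Zn) = 117.0 / 65.38 = 1.790 mol
n(HCl) = 3.150 mol
n/ν → Zn: 1.790, HCl: 1.575; HCl is limiting.
n(ZnCl2) = (1/2) × 3.150 = 1.575 mol
mass = 1.575 × 136.28 = 214.6 g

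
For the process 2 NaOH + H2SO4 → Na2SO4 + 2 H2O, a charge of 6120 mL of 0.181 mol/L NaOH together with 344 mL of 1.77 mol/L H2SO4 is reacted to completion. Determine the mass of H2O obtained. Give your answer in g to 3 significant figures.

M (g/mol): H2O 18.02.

20.0 g

n(NaOH) = 0.181 × 6120/1000 = 1.108 mol
n(H2SO4) = 1.77 × 344.0/1000 = 0.6089 mol
n/ν for NaOH = 1.108/2 = 0.5540
n/ν for H2SO4 = 0.6089/1 = 0.6089
Smallest n/ν is NaOH → limiting reagent.
n(H2O) = (2/2) × 1.108 = 1.108 mol
mass = 1.108 × 18.02 = 19.97 g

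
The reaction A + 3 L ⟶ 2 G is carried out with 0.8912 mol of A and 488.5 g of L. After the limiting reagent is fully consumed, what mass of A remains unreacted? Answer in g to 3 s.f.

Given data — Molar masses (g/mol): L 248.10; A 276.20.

64.9 g

n(A) = 0.8912 mol
n(L) = 488.5 / 248.10 = 1.969 mol
n/ν → A: 0.8912, L: 0.6563; L is limiting.
A consumed = (1/3) × 1.969 = 0.6563 mol
A remaining = 0.8912 − 0.6563 = 0.2349 mol
mass = 0.2349 × 276.20 = 64.88 g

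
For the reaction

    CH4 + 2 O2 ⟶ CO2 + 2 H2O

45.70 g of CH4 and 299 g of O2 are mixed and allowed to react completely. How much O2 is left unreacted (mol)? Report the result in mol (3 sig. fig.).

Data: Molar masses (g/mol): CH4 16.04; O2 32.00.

3.65 mol

n(CH4) = 45.70 / 16.04 = 2.849 mol
n(O2) = 299.0 / 32.00 = 9.344 mol
n/ν for CH4 = 2.849/1 = 2.849
n/ν for O2 = 9.344/2 = 4.672
Smallest n/ν is CH4 → limiting reagent.
O2 consumed = (2/1) × 2.849 = 5.698 mol
O2 remaining = 9.344 − 5.698 = 3.646 mol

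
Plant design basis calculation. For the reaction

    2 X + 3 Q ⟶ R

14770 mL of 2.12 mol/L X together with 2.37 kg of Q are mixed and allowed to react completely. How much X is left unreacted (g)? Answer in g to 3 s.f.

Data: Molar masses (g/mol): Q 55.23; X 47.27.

128 g

n(X) = 2.12 × 14770/1000 = 31.31 mol
n(Q) = 2.370×1000 / 55.23 = 42.91 mol
n/ν for X = 31.31/2 = 15.66
n/ν for Q = 42.91/3 = 14.30
Smallest n/ν is Q → limiting reagent.
X consumed = (2/3) × 42.91 = 28.61 mol
X remaining = 31.31 − 28.61 = 2.700 mol
mass = 2.700 × 47.27 = 127.6 g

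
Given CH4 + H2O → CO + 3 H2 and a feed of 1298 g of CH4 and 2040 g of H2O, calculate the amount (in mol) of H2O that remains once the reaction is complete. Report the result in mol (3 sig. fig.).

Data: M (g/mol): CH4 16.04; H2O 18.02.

n(CH4) = 1298 / 16.04 = 80.92 mol
n(H2O) = 2040 / 18.02 = 113.2 mol
n/ν for CH4 = 80.92/1 = 80.92
n/ν for H2O = 113.2/1 = 113.2
Smallest n/ν is CH4 → limiting reagent.
H2O consumed = (1/1) × 80.92 = 80.92 mol
H2O remaining = 113.2 − 80.92 = 32.28 mol

32.3 mol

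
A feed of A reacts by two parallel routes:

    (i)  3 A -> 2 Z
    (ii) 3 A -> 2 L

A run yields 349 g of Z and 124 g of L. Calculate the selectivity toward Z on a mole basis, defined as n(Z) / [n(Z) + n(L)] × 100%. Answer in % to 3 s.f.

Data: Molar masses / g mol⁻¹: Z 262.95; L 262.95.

n(Z) = 349 / 262.95 = 1.327 mol
n(L) = 124 / 262.95 = 0.4716 mol
selectivity = 1.327/(1.327+0.4716) × 100 = 73.78 %

73.8 %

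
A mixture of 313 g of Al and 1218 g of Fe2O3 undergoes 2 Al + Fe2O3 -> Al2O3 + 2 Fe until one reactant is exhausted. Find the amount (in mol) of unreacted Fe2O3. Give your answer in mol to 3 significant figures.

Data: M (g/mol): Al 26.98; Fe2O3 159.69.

n(Al) = 313.0 / 26.98 = 11.60 mol
n(Fe2O3) = 1218 / 159.69 = 7.627 mol
n/ν for Al = 11.60/2 = 5.800
n/ν for Fe2O3 = 7.627/1 = 7.627
Smallest n/ν is Al → limiting reagent.
Fe2O3 consumed = (1/2) × 11.60 = 5.800 mol
Fe2O3 remaining = 7.627 − 5.800 = 1.827 mol

1.83 mol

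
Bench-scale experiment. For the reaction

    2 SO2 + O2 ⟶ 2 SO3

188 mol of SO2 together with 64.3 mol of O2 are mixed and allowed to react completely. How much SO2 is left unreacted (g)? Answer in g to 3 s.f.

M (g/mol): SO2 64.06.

3810 g

n(SO2) = 188.0 mol
n(O2) = 64.30 mol
n/ν for SO2 = 188.0/2 = 94.00
n/ν for O2 = 64.30/1 = 64.30
Smallest n/ν is O2 → limiting reagent.
SO2 consumed = (2/1) × 64.30 = 128.6 mol
SO2 remaining = 188.0 − 128.6 = 59.40 mol
mass = 59.40 × 64.06 = 3805 g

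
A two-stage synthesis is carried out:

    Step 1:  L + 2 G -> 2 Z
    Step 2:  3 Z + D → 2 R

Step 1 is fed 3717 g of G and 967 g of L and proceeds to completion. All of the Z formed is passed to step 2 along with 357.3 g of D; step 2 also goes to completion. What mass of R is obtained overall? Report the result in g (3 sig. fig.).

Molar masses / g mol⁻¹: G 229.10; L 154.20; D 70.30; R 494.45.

4130 g

Step 1:
n(G) = 3717 / 229.10 = 16.22 mol
n(L) = 967.0 / 154.20 = 6.271 mol
n/ν for G = 16.22/2 = 8.110
n/ν for L = 6.271/1 = 6.271
Smallest n/ν is L → limiting reagent.
n(Z) produced = (2/1) × 6.271 = 12.54 mol
Step 2:
n(Z) available = 12.54 mol
n(D) = 357.3 / 70.30 = 5.083 mol
n/ν for Z = 12.54/3 = 4.180
n/ν for D = 5.083/1 = 5.083
Smallest n/ν is Z → limiting reagent.
n(R) = (2/3) × 12.54 = 8.360 mol
mass = 8.360 × 494.45 = 4134 g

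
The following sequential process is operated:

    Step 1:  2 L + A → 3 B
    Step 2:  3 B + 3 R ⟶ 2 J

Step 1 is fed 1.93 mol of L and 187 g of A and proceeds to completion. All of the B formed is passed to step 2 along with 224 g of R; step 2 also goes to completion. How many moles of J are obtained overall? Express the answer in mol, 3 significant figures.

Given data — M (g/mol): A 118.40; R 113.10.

Step 1:
n(L) = 1.930 mol
n(A) = 187.0 / 118.40 = 1.579 mol
n/ν for L = 1.930/2 = 0.9650
n/ν for A = 1.579/1 = 1.579
Smallest n/ν is L → limiting reagent.
n(B) produced = (3/2) × 1.930 = 2.895 mol
Step 2:
n(B) available = 2.895 mol
n(R) = 224.0 / 113.10 = 1.981 mol
n/ν for B = 2.895/3 = 0.9650
n/ν for R = 1.981/3 = 0.6603
Smallest n/ν is R → limiting reagent.
n(J) = (2/3) × 1.981 = 1.321 mol

1.32 mol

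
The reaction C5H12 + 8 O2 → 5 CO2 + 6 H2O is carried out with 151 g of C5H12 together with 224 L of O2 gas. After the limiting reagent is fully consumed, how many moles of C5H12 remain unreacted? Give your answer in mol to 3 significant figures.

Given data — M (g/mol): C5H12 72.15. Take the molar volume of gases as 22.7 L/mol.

0.859 mol

n(C5H12) = 151.0 / 72.15 = 2.093 mol
n(O2) = 224.0 / 22.7 = 9.868 mol
n/ν for C5H12 = 2.093/1 = 2.093
n/ν for O2 = 9.868/8 = 1.234
Smallest n/ν is O2 → limiting reagent.
C5H12 consumed = (1/8) × 9.868 = 1.234 mol
C5H12 remaining = 2.093 − 1.234 = 0.8590 mol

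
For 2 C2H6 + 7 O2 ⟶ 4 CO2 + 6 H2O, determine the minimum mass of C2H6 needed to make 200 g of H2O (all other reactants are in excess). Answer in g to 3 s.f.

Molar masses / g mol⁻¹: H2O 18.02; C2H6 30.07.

111 g

n(H2O) = 200 / 18.02 = 11.10 mol
n(C2H6) = (2/6) × 11.10 = 3.700 mol
mass = 3.700 × 30.07 = 111.3 g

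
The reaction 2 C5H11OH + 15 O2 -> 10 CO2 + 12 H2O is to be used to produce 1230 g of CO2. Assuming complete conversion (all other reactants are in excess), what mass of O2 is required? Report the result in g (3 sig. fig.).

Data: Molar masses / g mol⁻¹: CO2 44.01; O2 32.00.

n(CO2) = 1230 / 44.01 = 27.95 mol
n(O2) = (15/10) × 27.95 = 41.93 mol
mass = 41.93 × 32.00 = 1342 g

1340 g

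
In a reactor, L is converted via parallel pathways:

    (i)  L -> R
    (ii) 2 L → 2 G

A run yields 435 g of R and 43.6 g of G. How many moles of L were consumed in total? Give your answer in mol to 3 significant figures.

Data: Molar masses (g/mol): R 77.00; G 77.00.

6.22 mol

n(R) = 435 / 77.00 = 5.649 mol
n(G) = 43.6 / 77.00 = 0.5662 mol
n(L) via (i) = (1/1)×5.649 = 5.649 mol
n(L) via (ii) = (2/2)×0.5662 = 0.5662 mol
total n(L) = 5.649 + 0.5662 = 6.215 mol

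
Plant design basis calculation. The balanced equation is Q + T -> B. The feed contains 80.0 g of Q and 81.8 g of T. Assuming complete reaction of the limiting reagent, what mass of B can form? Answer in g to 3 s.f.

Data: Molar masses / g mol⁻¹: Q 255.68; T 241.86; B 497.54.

156 g

n(Q) = 80.00 / 255.68 = 0.3129 mol
n(T) = 81.80 / 241.86 = 0.3382 mol
n/ν for Q = 0.3129/1 = 0.3129
n/ν for T = 0.3382/1 = 0.3382
Smallest n/ν is Q → limiting reagent.
n(B) = (1/1) × 0.3129 = 0.3129 mol
mass = 0.3129 × 497.54 = 155.7 g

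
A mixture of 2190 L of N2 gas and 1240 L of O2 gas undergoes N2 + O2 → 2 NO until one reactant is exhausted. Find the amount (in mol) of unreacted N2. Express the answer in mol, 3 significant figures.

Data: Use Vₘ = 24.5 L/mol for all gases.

38.8 mol

n(N2) = 2190 / 24.5 = 89.39 mol
n(O2) = 1240 / 24.5 = 50.61 mol
n/ν for N2 = 89.39/1 = 89.39
n/ν for O2 = 50.61/1 = 50.61
Smallest n/ν is O2 → limiting reagent.
N2 consumed = (1/1) × 50.61 = 50.61 mol
N2 remaining = 89.39 − 50.61 = 38.78 mol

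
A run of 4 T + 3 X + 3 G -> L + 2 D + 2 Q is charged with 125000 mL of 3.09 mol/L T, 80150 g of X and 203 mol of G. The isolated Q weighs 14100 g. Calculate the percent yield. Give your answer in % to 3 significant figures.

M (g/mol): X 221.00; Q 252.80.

41.2 %

n(T) = 3.09 × 125000/1000 = 386.3 mol
n(X) = 80150 / 221.00 = 362.7 mol
n(G) = 203.0 mol
n/ν → T: 96.58, X: 120.9, G: 67.67; G is limiting.
theoretical n(Q) = (2/3) × 203.0 = 135.3 mol → 34200 g
% yield = 14100 / 34200 × 100 = 41.23 %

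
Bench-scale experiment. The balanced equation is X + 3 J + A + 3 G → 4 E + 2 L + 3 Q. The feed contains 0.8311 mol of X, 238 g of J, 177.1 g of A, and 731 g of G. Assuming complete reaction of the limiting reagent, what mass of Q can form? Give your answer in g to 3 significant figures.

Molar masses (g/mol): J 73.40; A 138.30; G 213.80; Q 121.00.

n(X) = 0.8311 mol
n(J) = 238.0 / 73.40 = 3.243 mol
n(A) = 177.1 / 138.30 = 1.281 mol
n(G) = 731.0 / 213.80 = 3.419 mol
n/ν for X = 0.8311/1 = 0.8311
n/ν for J = 3.243/3 = 1.081
n/ν for A = 1.281/1 = 1.281
n/ν for G = 3.419/3 = 1.140
Smallest n/ν is X → limiting reagent.
n(Q) = (3/1) × 0.8311 = 2.493 mol
mass = 2.493 × 121.00 = 301.7 g

302 g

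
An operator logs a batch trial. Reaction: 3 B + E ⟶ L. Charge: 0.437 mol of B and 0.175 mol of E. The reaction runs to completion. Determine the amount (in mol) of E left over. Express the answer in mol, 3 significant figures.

n(B) = 0.4370 mol
n(E) = 0.1750 mol
n/ν for B = 0.4370/3 = 0.1457
n/ν for E = 0.1750/1 = 0.1750
Smallest n/ν is B → limiting reagent.
E consumed = (1/3) × 0.4370 = 0.1457 mol
E remaining = 0.1750 − 0.1457 = 0.02930 mol

0.0293 mol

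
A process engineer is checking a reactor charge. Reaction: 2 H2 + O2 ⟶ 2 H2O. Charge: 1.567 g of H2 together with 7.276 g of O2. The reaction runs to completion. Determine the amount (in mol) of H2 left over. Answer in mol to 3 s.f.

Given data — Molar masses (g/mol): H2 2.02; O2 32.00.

n(H2) = 1.567 / 2.02 = 0.7757 mol
n(O2) = 7.276 / 32.00 = 0.2274 mol
n/ν for H2 = 0.7757/2 = 0.3879
n/ν for O2 = 0.2274/1 = 0.2274
Smallest n/ν is O2 → limiting reagent.
H2 consumed = (2/1) × 0.2274 = 0.4548 mol
H2 remaining = 0.7757 − 0.4548 = 0.3209 mol

0.321 mol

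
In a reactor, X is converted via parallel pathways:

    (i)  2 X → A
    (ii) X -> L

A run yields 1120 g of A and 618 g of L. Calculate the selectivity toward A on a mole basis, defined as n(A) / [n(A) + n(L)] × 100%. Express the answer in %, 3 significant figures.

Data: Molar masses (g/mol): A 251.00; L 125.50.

n(A) = 1120 / 251.00 = 4.462 mol
n(L) = 618 / 125.50 = 4.924 mol
selectivity = 4.462/(4.462+4.924) × 100 = 47.54 %

47.5 %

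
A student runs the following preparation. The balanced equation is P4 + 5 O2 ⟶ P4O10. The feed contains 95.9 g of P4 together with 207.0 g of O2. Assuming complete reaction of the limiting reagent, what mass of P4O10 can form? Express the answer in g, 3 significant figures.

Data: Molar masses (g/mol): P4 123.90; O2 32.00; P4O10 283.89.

220 g

n(P4) = 95.90 / 123.90 = 0.7740 mol
n(O2) = 207.0 / 32.00 = 6.469 mol
n/ν → P4: 0.7740, O2: 1.294; P4 is limiting.
n(P4O10) = (1/1) × 0.7740 = 0.7740 mol
mass = 0.7740 × 283.89 = 219.7 g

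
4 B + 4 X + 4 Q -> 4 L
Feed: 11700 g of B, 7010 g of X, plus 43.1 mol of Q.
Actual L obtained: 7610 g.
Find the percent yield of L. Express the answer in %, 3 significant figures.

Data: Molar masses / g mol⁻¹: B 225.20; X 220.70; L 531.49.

45.1 %

n(B) = 11700 / 225.20 = 51.95 mol
n(X) = 7010 / 220.70 = 31.76 mol
n(Q) = 43.10 mol
n/ν for B = 51.95/4 = 12.99
n/ν for X = 31.76/4 = 7.940
n/ν for Q = 43.10/4 = 10.78
Smallest n/ν is X → limiting reagent.
theoretical n(L) = (4/4) × 31.76 = 31.76 mol → 16880 g
% yield = 7610 / 16880 × 100 = 45.08 %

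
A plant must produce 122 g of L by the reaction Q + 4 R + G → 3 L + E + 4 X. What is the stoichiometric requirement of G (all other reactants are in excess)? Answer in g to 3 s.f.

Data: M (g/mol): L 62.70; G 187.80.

n(L) = 122 / 62.70 = 1.946 mol
n(G) = (1/3) × 1.946 = 0.6487 mol
mass = 0.6487 × 187.80 = 121.8 g

122 g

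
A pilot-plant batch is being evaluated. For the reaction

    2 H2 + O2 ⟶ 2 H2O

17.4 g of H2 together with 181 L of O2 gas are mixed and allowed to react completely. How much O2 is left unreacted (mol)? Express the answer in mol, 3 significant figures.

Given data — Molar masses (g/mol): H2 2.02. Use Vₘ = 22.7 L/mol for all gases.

3.67 mol

n(H2) = 17.40 / 2.02 = 8.614 mol
n(O2) = 181.0 / 22.7 = 7.974 mol
n/ν → H2: 4.307, O2: 7.974; H2 is limiting.
O2 consumed = (1/2) × 8.614 = 4.307 mol
O2 remaining = 7.974 − 4.307 = 3.667 mol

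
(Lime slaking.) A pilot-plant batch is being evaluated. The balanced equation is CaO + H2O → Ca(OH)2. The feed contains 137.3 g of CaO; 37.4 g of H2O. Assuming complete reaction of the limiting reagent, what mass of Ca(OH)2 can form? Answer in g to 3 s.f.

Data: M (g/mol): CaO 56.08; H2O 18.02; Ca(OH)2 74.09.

154 g

n(CaO) = 137.3 / 56.08 = 2.448 mol
n(H2O) = 37.40 / 18.02 = 2.075 mol
n/ν for CaO = 2.448/1 = 2.448
n/ν for H2O = 2.075/1 = 2.075
Smallest n/ν is H2O → limiting reagent.
n(Ca(OH)2) = (1/1) × 2.075 = 2.075 mol
mass = 2.075 × 74.09 = 153.7 g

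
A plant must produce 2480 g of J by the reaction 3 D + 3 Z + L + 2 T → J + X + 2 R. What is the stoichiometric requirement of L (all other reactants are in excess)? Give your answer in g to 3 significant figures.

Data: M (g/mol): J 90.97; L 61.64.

n(J) = 2480 / 90.97 = 27.26 mol
n(L) = (1/1) × 27.26 = 27.26 mol
mass = 27.26 × 61.64 = 1680 g

1680 g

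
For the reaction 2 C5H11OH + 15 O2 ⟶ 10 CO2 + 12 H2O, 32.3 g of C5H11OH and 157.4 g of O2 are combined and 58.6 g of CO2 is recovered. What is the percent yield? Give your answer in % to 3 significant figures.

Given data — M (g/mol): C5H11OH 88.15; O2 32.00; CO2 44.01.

72.7 %

n(C5H11OH) = 32.30 / 88.15 = 0.3664 mol
n(O2) = 157.4 / 32.00 = 4.919 mol
n/ν for C5H11OH = 0.3664/2 = 0.1832
n/ν for O2 = 4.919/15 = 0.3279
Smallest n/ν is C5H11OH → limiting reagent.
theoretical n(CO2) = (10/2) × 0.3664 = 1.832 mol → 80.63 g
% yield = 58.6 / 80.63 × 100 = 72.68 %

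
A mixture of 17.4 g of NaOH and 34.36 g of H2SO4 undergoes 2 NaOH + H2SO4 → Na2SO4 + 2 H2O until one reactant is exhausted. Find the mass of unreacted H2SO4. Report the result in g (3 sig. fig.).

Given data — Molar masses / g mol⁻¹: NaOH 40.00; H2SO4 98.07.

n(NaOH) = 17.40 / 40.00 = 0.4350 mol
n(H2SO4) = 34.36 / 98.07 = 0.3504 mol
n/ν → NaOH: 0.2175, H2SO4: 0.3504; NaOH is limiting.
H2SO4 consumed = (1/2) × 0.4350 = 0.2175 mol
H2SO4 remaining = 0.3504 − 0.2175 = 0.1329 mol
mass = 0.1329 × 98.07 = 13.03 g

13.0 g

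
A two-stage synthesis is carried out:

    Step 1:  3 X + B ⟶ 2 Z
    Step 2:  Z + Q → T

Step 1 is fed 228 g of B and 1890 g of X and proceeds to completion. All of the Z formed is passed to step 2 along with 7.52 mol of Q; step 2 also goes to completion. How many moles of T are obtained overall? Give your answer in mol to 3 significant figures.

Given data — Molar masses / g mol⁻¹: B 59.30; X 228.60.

5.51 mol

Step 1:
n(B) = 228.0 / 59.30 = 3.845 mol
n(X) = 1890 / 228.60 = 8.268 mol
n/ν for B = 3.845/1 = 3.845
n/ν for X = 8.268/3 = 2.756
Smallest n/ν is X → limiting reagent.
n(Z) produced = (2/3) × 8.268 = 5.512 mol
Step 2:
n(Z) available = 5.512 mol
n(Q) = 7.520 mol
n/ν for Z = 5.512/1 = 5.512
n/ν for Q = 7.520/1 = 7.520
Smallest n/ν is Z → limiting reagent.
n(T) = (1/1) × 5.512 = 5.512 mol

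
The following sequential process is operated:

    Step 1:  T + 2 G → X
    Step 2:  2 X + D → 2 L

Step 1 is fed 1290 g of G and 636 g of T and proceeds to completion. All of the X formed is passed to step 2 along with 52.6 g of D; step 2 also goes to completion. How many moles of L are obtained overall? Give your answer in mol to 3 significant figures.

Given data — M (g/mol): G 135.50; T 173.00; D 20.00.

Step 1:
n(G) = 1290 / 135.50 = 9.520 mol
n(T) = 636.0 / 173.00 = 3.676 mol
n/ν for G = 9.520/2 = 4.760
n/ν for T = 3.676/1 = 3.676
Smallest n/ν is T → limiting reagent.
n(X) produced = (1/1) × 3.676 = 3.676 mol
Step 2:
n(X) available = 3.676 mol
n(D) = 52.60 / 20.00 = 2.630 mol
n/ν for X = 3.676/2 = 1.838
n/ν for D = 2.630/1 = 2.630
Smallest n/ν is X → limiting reagent.
n(L) = (2/2) × 3.676 = 3.676 mol

3.68 mol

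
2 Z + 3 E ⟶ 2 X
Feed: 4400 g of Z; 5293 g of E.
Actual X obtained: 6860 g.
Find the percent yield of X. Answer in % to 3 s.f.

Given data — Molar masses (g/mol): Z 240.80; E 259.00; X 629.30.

80.0 %

n(Z) = 4400 / 240.80 = 18.27 mol
n(E) = 5293 / 259.00 = 20.44 mol
n/ν for Z = 18.27/2 = 9.135
n/ν for E = 20.44/3 = 6.813
Smallest n/ν is E → limiting reagent.
theoretical n(X) = (2/3) × 20.44 = 13.63 mol → 8577 g
% yield = 6860 / 8577 × 100 = 79.98 %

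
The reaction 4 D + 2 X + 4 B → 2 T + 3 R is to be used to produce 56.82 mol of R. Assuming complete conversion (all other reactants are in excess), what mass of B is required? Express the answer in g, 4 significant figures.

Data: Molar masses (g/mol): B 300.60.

22770 g

n(R) = 56.82 mol
n(B) = (4/3) × 56.82 = 75.76 mol
mass = 75.76 × 300.60 = 22770 g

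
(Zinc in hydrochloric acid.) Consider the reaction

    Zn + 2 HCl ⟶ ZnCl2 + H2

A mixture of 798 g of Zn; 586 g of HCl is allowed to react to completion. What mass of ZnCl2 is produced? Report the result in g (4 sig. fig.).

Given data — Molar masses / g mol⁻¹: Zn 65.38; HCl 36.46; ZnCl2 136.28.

1095 g

n(Zn) = 798.0 / 65.38 = 12.21 mol
n(HCl) = 586.0 / 36.46 = 16.07 mol
n/ν for Zn = 12.21/1 = 12.21
n/ν for HCl = 16.07/2 = 8.035
Smallest n/ν is HCl → limiting reagent.
n(ZnCl2) = (1/2) × 16.07 = 8.035 mol
mass = 8.035 × 136.28 = 1095 g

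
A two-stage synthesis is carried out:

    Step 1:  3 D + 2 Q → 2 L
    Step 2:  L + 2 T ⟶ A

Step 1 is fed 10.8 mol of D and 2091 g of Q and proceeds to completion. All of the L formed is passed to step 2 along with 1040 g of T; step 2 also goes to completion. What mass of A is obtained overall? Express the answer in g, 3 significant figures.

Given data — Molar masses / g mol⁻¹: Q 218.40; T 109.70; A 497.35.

2360 g

Step 1:
n(D) = 10.80 mol
n(Q) = 2091 / 218.40 = 9.574 mol
n/ν for D = 10.80/3 = 3.600
n/ν for Q = 9.574/2 = 4.787
Smallest n/ν is D → limiting reagent.
n(L) produced = (2/3) × 10.80 = 7.200 mol
Step 2:
n(L) available = 7.200 mol
n(T) = 1040 / 109.70 = 9.480 mol
n/ν for L = 7.200/1 = 7.200
n/ν for T = 9.480/2 = 4.740
Smallest n/ν is T → limiting reagent.
n(A) = (1/2) × 9.480 = 4.740 mol
mass = 4.740 × 497.35 = 2357 g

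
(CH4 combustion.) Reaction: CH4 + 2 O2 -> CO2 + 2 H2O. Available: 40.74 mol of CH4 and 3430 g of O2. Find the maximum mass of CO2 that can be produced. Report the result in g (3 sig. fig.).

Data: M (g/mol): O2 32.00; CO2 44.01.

1790 g

n(CH4) = 40.74 mol
n(O2) = 3430 / 32.00 = 107.2 mol
n/ν → CH4: 40.74, O2: 53.60; CH4 is limiting.
n(CO2) = (1/1) × 40.74 = 40.74 mol
mass = 40.74 × 44.01 = 1793 g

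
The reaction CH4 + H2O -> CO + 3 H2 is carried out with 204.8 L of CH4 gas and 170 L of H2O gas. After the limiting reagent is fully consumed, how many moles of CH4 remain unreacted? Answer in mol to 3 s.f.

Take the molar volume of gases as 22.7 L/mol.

1.53 mol

n(CH4) = 204.8 / 22.7 = 9.022 mol
n(H2O) = 170.0 / 22.7 = 7.489 mol
n/ν for CH4 = 9.022/1 = 9.022
n/ν for H2O = 7.489/1 = 7.489
Smallest n/ν is H2O → limiting reagent.
CH4 consumed = (1/1) × 7.489 = 7.489 mol
CH4 remaining = 9.022 − 7.489 = 1.533 mol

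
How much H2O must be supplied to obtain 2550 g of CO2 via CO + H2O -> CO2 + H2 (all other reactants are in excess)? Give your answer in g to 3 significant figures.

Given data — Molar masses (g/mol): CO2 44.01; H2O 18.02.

1040 g

n(CO2) = 2550 / 44.01 = 57.94 mol
n(H2O) = (1/1) × 57.94 = 57.94 mol
mass = 57.94 × 18.02 = 1044 g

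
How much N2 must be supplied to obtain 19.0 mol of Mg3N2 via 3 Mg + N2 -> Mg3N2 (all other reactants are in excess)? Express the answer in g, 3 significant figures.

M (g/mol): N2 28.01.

n(Mg3N2) = 19.00 mol
n(N2) = (1/1) × 19.00 = 19.00 mol
mass = 19.00 × 28.01 = 532.2 g

532 g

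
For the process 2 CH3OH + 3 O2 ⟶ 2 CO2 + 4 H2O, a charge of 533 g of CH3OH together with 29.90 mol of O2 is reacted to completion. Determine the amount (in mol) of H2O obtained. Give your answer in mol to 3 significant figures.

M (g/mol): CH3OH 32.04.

n(CH3OH) = 533.0 / 32.04 = 16.64 mol
n(O2) = 29.90 mol
n/ν → CH3OH: 8.320, O2: 9.967; CH3OH is limiting.
n(H2O) = (4/2) × 16.64 = 33.28 mol

33.3 mol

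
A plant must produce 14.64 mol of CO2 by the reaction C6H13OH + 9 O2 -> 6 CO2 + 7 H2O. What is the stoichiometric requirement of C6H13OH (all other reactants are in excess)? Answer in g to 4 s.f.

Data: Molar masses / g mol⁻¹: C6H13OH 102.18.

n(CO2) = 14.64 mol
n(C6H13OH) = (1/6) × 14.64 = 2.440 mol
mass = 2.440 × 102.18 = 249.3 g

249.3 g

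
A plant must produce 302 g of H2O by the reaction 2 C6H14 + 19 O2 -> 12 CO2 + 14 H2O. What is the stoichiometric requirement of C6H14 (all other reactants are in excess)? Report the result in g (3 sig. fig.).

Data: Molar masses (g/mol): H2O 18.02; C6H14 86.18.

n(H2O) = 302 / 18.02 = 16.76 mol
n(C6H14) = (2/14) × 16.76 = 2.394 mol
mass = 2.394 × 86.18 = 206.3 g

206 g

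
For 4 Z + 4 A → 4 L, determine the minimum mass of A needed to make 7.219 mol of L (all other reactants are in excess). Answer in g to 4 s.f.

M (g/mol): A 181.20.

n(L) = 7.219 mol
n(A) = (4/4) × 7.219 = 7.219 mol
mass = 7.219 × 181.20 = 1308 g

1308 g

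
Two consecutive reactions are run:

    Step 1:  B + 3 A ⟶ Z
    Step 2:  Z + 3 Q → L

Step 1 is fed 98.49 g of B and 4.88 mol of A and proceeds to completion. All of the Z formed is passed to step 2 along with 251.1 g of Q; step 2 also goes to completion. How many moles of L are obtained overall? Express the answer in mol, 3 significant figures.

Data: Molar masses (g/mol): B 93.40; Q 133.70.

Step 1:
n(B) = 98.49 / 93.40 = 1.054 mol
n(A) = 4.880 mol
n/ν → B: 1.054, A: 1.627; B is limiting.
n(Z) produced = (1/1) × 1.054 = 1.054 mol
Step 2:
n(Z) available = 1.054 mol
n(Q) = 251.1 / 133.70 = 1.878 mol
n/ν → Z: 1.054, Q: 0.6260; Q is limiting.
n(L) = (1/3) × 1.878 = 0.6260 mol

0.626 mol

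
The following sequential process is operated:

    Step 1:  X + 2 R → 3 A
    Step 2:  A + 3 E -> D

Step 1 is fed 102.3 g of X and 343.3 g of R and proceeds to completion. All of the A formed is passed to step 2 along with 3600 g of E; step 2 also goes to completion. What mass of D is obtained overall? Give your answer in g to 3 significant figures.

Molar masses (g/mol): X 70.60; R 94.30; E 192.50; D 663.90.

2890 g

Step 1:
n(X) = 102.3 / 70.60 = 1.449 mol
n(R) = 343.3 / 94.30 = 3.641 mol
n/ν for X = 1.449/1 = 1.449
n/ν for R = 3.641/2 = 1.821
Smallest n/ν is X → limiting reagent.
n(A) produced = (3/1) × 1.449 = 4.347 mol
Step 2:
n(A) available = 4.347 mol
n(E) = 3600 / 192.50 = 18.70 mol
n/ν for A = 4.347/1 = 4.347
n/ν for E = 18.70/3 = 6.233
Smallest n/ν is A → limiting reagent.
n(D) = (1/1) × 4.347 = 4.347 mol
mass = 4.347 × 663.90 = 2886 g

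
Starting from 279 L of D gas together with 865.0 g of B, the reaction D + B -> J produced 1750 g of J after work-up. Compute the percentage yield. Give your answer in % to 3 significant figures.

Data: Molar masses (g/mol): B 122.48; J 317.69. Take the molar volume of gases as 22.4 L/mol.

78.0 %

n(D) = 279.0 / 22.4 = 12.46 mol
n(B) = 865.0 / 122.48 = 7.062 mol
n/ν for D = 12.46/1 = 12.46
n/ν for B = 7.062/1 = 7.062
Smallest n/ν is B → limiting reagent.
theoretical n(J) = (1/1) × 7.062 = 7.062 mol → 2244 g
% yield = 1750 / 2244 × 100 = 77.99 %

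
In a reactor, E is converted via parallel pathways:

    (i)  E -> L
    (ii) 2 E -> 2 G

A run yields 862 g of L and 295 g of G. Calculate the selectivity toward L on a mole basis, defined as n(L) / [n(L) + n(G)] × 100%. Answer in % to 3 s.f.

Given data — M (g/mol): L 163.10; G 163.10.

74.5 %

n(L) = 862 / 163.10 = 5.285 mol
n(G) = 295 / 163.10 = 1.809 mol
selectivity = 5.285/(5.285+1.809) × 100 = 74.50 %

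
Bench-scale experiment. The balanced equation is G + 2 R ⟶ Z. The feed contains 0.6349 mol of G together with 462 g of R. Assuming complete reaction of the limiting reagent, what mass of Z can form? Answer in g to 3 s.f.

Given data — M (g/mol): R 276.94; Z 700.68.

n(G) = 0.6349 mol
n(R) = 462.0 / 276.94 = 1.668 mol
n/ν for G = 0.6349/1 = 0.6349
n/ν for R = 1.668/2 = 0.8340
Smallest n/ν is G → limiting reagent.
n(Z) = (1/1) × 0.6349 = 0.6349 mol
mass = 0.6349 × 700.68 = 444.9 g

445 g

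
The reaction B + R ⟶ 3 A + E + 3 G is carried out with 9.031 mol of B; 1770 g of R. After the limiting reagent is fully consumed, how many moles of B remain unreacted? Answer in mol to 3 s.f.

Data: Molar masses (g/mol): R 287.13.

2.87 mol

n(B) = 9.031 mol
n(R) = 1770 / 287.13 = 6.164 mol
n/ν for B = 9.031/1 = 9.031
n/ν for R = 6.164/1 = 6.164
Smallest n/ν is R → limiting reagent.
B consumed = (1/1) × 6.164 = 6.164 mol
B remaining = 9.031 − 6.164 = 2.867 mol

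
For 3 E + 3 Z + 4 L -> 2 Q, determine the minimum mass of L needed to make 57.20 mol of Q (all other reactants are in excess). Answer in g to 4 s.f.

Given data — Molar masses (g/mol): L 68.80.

7871 g

n(Q) = 57.20 mol
n(L) = (4/2) × 57.20 = 114.4 mol
mass = 114.4 × 68.80 = 7871 g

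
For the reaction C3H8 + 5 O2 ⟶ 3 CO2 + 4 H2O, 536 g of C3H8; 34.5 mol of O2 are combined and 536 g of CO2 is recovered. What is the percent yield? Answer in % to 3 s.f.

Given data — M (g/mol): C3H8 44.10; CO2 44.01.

58.8 %

n(C3H8) = 536.0 / 44.10 = 12.15 mol
n(O2) = 34.50 mol
n/ν for C3H8 = 12.15/1 = 12.15
n/ν for O2 = 34.50/5 = 6.900
Smallest n/ν is O2 → limiting reagent.
theoretical n(CO2) = (3/5) × 34.50 = 20.70 mol → 911.0 g
% yield = 536 / 911.0 × 100 = 58.84 %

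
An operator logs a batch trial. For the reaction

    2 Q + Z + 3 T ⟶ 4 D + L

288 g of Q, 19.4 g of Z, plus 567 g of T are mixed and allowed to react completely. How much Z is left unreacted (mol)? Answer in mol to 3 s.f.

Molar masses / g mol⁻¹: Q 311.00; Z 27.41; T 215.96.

0.245 mol

n(Q) = 288.0 / 311.00 = 0.9260 mol
n(Z) = 19.40 / 27.41 = 0.7078 mol
n(T) = 567.0 / 215.96 = 2.625 mol
n/ν for Q = 0.9260/2 = 0.4630
n/ν for Z = 0.7078/1 = 0.7078
n/ν for T = 2.625/3 = 0.8750
Smallest n/ν is Q → limiting reagent.
Z consumed = (1/2) × 0.9260 = 0.4630 mol
Z remaining = 0.7078 − 0.4630 = 0.2448 mol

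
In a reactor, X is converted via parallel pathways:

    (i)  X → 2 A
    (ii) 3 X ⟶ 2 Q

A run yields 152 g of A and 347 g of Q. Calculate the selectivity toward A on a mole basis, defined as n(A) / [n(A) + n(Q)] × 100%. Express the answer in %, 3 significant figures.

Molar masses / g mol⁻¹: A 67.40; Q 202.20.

56.8 %

n(A) = 152 / 67.40 = 2.255 mol
n(Q) = 347 / 202.20 = 1.716 mol
selectivity = 2.255/(2.255+1.716) × 100 = 56.79 %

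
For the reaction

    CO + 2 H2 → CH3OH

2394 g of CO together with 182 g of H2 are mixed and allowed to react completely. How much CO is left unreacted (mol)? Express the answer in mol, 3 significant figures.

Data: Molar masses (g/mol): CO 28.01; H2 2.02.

40.4 mol

n(CO) = 2394 / 28.01 = 85.47 mol
n(H2) = 182.0 / 2.02 = 90.10 mol
n/ν → CO: 85.47, H2: 45.05; H2 is limiting.
CO consumed = (1/2) × 90.10 = 45.05 mol
CO remaining = 85.47 − 45.05 = 40.42 mol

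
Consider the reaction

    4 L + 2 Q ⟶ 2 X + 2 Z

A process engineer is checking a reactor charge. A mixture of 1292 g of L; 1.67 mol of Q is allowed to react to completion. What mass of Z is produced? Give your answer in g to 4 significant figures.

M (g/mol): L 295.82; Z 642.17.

1072 g

n(L) = 1292 / 295.82 = 4.368 mol
n(Q) = 1.670 mol
n/ν for L = 4.368/4 = 1.092
n/ν for Q = 1.670/2 = 0.8350
Smallest n/ν is Q → limiting reagent.
n(Z) = (2/2) × 1.670 = 1.670 mol
mass = 1.670 × 642.17 = 1072 g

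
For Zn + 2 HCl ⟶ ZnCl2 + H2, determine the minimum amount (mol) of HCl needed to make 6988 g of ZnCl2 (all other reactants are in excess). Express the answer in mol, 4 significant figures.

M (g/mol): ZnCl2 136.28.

102.6 mol

n(ZnCl2) = 6988 / 136.28 = 51.28 mol
n(HCl) = (2/1) × 51.28 = 102.6 mol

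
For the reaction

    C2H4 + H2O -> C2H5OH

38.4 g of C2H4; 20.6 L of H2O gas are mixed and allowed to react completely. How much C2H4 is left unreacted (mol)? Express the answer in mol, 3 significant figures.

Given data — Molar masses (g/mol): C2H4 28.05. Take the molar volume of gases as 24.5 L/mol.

n(C2H4) = 38.40 / 28.05 = 1.369 mol
n(H2O) = 20.60 / 24.5 = 0.8408 mol
n/ν → C2H4: 1.369, H2O: 0.8408; H2O is limiting.
C2H4 consumed = (1/1) × 0.8408 = 0.8408 mol
C2H4 remaining = 1.369 − 0.8408 = 0.5282 mol

0.528 mol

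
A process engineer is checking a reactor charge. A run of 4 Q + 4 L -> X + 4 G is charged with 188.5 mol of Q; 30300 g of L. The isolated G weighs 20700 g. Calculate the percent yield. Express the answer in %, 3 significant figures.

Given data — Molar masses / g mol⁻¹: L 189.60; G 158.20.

n(Q) = 188.5 mol
n(L) = 30300 / 189.60 = 159.8 mol
n/ν for Q = 188.5/4 = 47.13
n/ν for L = 159.8/4 = 39.95
Smallest n/ν is L → limiting reagent.
theoretical n(G) = (4/4) × 159.8 = 159.8 mol → 25280 g
% yield = 20700 / 25280 × 100 = 81.88 %

81.9 %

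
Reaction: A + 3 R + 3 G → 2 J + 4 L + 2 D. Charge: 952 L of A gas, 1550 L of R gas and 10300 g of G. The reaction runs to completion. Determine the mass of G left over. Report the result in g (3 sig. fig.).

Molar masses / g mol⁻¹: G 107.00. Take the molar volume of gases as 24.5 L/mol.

n(A) = 952.0 / 24.5 = 38.86 mol
n(R) = 1550 / 24.5 = 63.27 mol
n(G) = 10300 / 107.00 = 96.26 mol
n/ν → A: 38.86, R: 21.09, G: 32.09; R is limiting.
G consumed = (3/3) × 63.27 = 63.27 mol
G remaining = 96.26 − 63.27 = 32.99 mol
mass = 32.99 × 107.00 = 3530 g

3530 g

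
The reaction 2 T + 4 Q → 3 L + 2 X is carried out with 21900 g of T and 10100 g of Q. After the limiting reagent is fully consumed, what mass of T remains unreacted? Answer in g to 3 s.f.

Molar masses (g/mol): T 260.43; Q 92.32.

7650 g

n(T) = 21900 / 260.43 = 84.09 mol
n(Q) = 10100 / 92.32 = 109.4 mol
n/ν → T: 42.05, Q: 27.35; Q is limiting.
T consumed = (2/4) × 109.4 = 54.70 mol
T remaining = 84.09 − 54.70 = 29.39 mol
mass = 29.39 × 260.43 = 7654 g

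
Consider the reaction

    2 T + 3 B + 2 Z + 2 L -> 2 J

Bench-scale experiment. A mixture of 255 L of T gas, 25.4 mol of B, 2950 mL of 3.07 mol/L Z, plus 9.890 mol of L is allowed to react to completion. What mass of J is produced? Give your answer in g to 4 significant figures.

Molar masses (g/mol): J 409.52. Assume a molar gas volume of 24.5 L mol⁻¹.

n(T) = 255.0 / 24.5 = 10.41 mol
n(B) = 25.40 mol
n(Z) = 3.07 × 2950/1000 = 9.057 mol
n(L) = 9.890 mol
n/ν for T = 10.41/2 = 5.205
n/ν for B = 25.40/3 = 8.467
n/ν for Z = 9.057/2 = 4.529
n/ν for L = 9.890/2 = 4.945
Smallest n/ν is Z → limiting reagent.
n(J) = (2/2) × 9.057 = 9.057 mol
mass = 9.057 × 409.52 = 3709 g

3709 g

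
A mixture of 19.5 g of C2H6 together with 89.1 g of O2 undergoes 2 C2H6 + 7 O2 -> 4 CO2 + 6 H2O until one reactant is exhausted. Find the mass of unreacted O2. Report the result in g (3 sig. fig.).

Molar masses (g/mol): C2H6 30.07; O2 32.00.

16.5 g

n(C2H6) = 19.50 / 30.07 = 0.6485 mol
n(O2) = 89.10 / 32.00 = 2.784 mol
n/ν for C2H6 = 0.6485/2 = 0.3243
n/ν for O2 = 2.784/7 = 0.3977
Smallest n/ν is C2H6 → limiting reagent.
O2 consumed = (7/2) × 0.6485 = 2.270 mol
O2 remaining = 2.784 − 2.270 = 0.5140 mol
mass = 0.5140 × 32.00 = 16.45 g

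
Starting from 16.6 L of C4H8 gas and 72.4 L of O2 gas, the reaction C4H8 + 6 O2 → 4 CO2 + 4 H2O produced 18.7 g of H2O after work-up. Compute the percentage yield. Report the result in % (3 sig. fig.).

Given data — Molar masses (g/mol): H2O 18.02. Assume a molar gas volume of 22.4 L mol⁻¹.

48.2 %

n(C4H8) = 16.60 / 22.4 = 0.7411 mol
n(O2) = 72.40 / 22.4 = 3.232 mol
n/ν → C4H8: 0.7411, O2: 0.5387; O2 is limiting.
theoretical n(H2O) = (4/6) × 3.232 = 2.155 mol → 38.83 g
% yield = 18.7 / 38.83 × 100 = 48.16 %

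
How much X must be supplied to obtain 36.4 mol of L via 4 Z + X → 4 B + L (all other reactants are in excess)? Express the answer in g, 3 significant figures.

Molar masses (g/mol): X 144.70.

n(L) = 36.40 mol
n(X) = (1/1) × 36.40 = 36.40 mol
mass = 36.40 × 144.70 = 5267 g

5270 g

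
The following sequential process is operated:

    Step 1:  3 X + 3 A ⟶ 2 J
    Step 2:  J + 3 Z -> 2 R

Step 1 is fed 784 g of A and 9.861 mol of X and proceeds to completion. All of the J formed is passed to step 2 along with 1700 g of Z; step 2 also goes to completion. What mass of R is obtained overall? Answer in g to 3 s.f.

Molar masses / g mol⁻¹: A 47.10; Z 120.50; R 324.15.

3050 g

Step 1:
n(A) = 784.0 / 47.10 = 16.65 mol
n(X) = 9.861 mol
n/ν for A = 16.65/3 = 5.550
n/ν for X = 9.861/3 = 3.287
Smallest n/ν is X → limiting reagent.
n(J) produced = (2/3) × 9.861 = 6.574 mol
Step 2:
n(J) available = 6.574 mol
n(Z) = 1700 / 120.50 = 14.11 mol
n/ν for J = 6.574/1 = 6.574
n/ν for Z = 14.11/3 = 4.703
Smallest n/ν is Z → limiting reagent.
n(R) = (2/3) × 14.11 = 9.407 mol
mass = 9.407 × 324.15 = 3049 g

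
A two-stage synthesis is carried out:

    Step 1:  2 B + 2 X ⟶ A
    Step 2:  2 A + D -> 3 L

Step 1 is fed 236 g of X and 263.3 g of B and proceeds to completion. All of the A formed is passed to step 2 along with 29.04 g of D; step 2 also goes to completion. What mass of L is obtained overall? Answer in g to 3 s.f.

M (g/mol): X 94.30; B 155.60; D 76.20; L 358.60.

410 g

Step 1:
n(X) = 236.0 / 94.30 = 2.503 mol
n(B) = 263.3 / 155.60 = 1.692 mol
n/ν for X = 2.503/2 = 1.252
n/ν for B = 1.692/2 = 0.8460
Smallest n/ν is B → limiting reagent.
n(A) produced = (1/2) × 1.692 = 0.8460 mol
Step 2:
n(A) available = 0.8460 mol
n(D) = 29.04 / 76.20 = 0.3811 mol
n/ν for A = 0.8460/2 = 0.4230
n/ν for D = 0.3811/1 = 0.3811
Smallest n/ν is D → limiting reagent.
n(L) = (3/1) × 0.3811 = 1.143 mol
mass = 1.143 × 358.60 = 409.9 g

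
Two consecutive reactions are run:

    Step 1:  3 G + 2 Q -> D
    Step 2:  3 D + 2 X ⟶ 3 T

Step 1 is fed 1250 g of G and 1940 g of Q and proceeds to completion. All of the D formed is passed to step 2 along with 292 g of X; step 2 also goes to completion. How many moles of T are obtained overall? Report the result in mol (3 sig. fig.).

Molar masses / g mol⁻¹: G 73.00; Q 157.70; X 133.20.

3.29 mol

Step 1:
n(G) = 1250 / 73.00 = 17.12 mol
n(Q) = 1940 / 157.70 = 12.30 mol
n/ν for G = 17.12/3 = 5.707
n/ν for Q = 12.30/2 = 6.150
Smallest n/ν is G → limiting reagent.
n(D) produced = (1/3) × 17.12 = 5.707 mol
Step 2:
n(D) available = 5.707 mol
n(X) = 292.0 / 133.20 = 2.192 mol
n/ν for D = 5.707/3 = 1.902
n/ν for X = 2.192/2 = 1.096
Smallest n/ν is X → limiting reagent.
n(T) = (3/2) × 2.192 = 3.288 mol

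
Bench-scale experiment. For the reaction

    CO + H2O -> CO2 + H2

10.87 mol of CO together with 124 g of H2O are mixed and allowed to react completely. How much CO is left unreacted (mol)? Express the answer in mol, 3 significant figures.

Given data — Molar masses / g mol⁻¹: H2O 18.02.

3.99 mol

n(CO) = 10.87 mol
n(H2O) = 124.0 / 18.02 = 6.881 mol
n/ν for CO = 10.87/1 = 10.87
n/ν for H2O = 6.881/1 = 6.881
Smallest n/ν is H2O → limiting reagent.
CO consumed = (1/1) × 6.881 = 6.881 mol
CO remaining = 10.87 − 6.881 = 3.989 mol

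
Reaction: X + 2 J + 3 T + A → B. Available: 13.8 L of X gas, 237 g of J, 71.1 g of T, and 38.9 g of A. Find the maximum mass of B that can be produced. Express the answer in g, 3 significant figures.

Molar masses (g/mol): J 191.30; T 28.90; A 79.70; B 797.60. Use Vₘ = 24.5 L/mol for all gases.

n(X) = 13.80 / 24.5 = 0.5633 mol
n(J) = 237.0 / 191.30 = 1.239 mol
n(T) = 71.10 / 28.90 = 2.460 mol
n(A) = 38.90 / 79.70 = 0.4881 mol
n/ν for X = 0.5633/1 = 0.5633
n/ν for J = 1.239/2 = 0.6195
n/ν for T = 2.460/3 = 0.8200
n/ν for A = 0.4881/1 = 0.4881
Smallest n/ν is A → limiting reagent.
n(B) = (1/1) × 0.4881 = 0.4881 mol
mass = 0.4881 × 797.60 = 389.3 g

389 g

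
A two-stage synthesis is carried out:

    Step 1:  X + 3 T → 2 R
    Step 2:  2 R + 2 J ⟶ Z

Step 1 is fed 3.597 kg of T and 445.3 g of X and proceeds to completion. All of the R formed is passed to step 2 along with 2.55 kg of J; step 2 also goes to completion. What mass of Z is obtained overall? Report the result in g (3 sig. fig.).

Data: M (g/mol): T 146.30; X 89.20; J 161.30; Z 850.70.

Step 1:
n(T) = 3.597×1000 / 146.30 = 24.59 mol
n(X) = 445.3 / 89.20 = 4.992 mol
n/ν for T = 24.59/3 = 8.197
n/ν for X = 4.992/1 = 4.992
Smallest n/ν is X → limiting reagent.
n(R) produced = (2/1) × 4.992 = 9.984 mol
Step 2:
n(R) available = 9.984 mol
n(J) = 2.550×1000 / 161.30 = 15.81 mol
n/ν for R = 9.984/2 = 4.992
n/ν for J = 15.81/2 = 7.905
Smallest n/ν is R → limiting reagent.
n(Z) = (1/2) × 9.984 = 4.992 mol
mass = 4.992 × 850.70 = 4247 g

4250 g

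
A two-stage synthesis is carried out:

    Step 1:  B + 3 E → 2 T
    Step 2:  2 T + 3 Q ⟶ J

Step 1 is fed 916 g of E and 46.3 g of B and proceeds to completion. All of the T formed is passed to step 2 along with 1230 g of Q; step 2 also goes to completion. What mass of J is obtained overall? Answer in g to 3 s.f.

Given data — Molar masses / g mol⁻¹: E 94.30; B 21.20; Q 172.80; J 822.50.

1800 g

Step 1:
n(E) = 916.0 / 94.30 = 9.714 mol
n(B) = 46.30 / 21.20 = 2.184 mol
n/ν for E = 9.714/3 = 3.238
n/ν for B = 2.184/1 = 2.184
Smallest n/ν is B → limiting reagent.
n(T) produced = (2/1) × 2.184 = 4.368 mol
Step 2:
n(T) available = 4.368 mol
n(Q) = 1230 / 172.80 = 7.118 mol
n/ν for T = 4.368/2 = 2.184
n/ν for Q = 7.118/3 = 2.373
Smallest n/ν is T → limiting reagent.
n(J) = (1/2) × 4.368 = 2.184 mol
mass = 2.184 × 822.50 = 1796 g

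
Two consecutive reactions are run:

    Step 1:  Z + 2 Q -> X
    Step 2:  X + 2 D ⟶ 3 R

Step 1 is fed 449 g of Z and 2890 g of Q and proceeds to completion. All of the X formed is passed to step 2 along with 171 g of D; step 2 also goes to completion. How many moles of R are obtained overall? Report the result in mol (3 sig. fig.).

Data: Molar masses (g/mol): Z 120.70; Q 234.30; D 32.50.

Step 1:
n(Z) = 449.0 / 120.70 = 3.720 mol
n(Q) = 2890 / 234.30 = 12.33 mol
n/ν for Z = 3.720/1 = 3.720
n/ν for Q = 12.33/2 = 6.165
Smallest n/ν is Z → limiting reagent.
n(X) produced = (1/1) × 3.720 = 3.720 mol
Step 2:
n(X) available = 3.720 mol
n(D) = 171.0 / 32.50 = 5.262 mol
n/ν for X = 3.720/1 = 3.720
n/ν for D = 5.262/2 = 2.631
Smallest n/ν is D → limiting reagent.
n(R) = (3/2) × 5.262 = 7.893 mol

7.89 mol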